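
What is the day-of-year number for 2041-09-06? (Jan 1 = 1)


Date: September 6, 2041
Days in months 1 through 8: 243
Plus 6 days in September

Day of year: 249


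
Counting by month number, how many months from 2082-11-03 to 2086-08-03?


From November 2082 to August 2086
4 years * 12 = 48 months, minus 3 months = 45

45 months


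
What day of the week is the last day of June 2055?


June 2055 has 30 days
Anchor: Jan 1, 2055. With p = 2055 - 1 = 2054: (p + p//4 - p//100 + p//400) mod 7 = (2054 + 513 - 20 + 5) mod 7 = 2552 mod 7 = 4 -> Friday (Mon=0 ... Sun=6)
Days before June (Jan-May): 151; June 1 index = (4 + 151) mod 7 = 1 -> Tuesday
Last day offset: 30 - 1 = 29 days
Weekday index = (1 + 29) mod 7 = 2

Wednesday, June 30


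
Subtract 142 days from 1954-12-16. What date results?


Start: 1954-12-16, subtract 142 days
Back 16 days from December 16 reaches November 30, 1954 -> 126 left
November 1954 has 30 days -> back to October 31, 1954 -> 96 left
October 1954 has 31 days -> back to September 30, 1954 -> 65 left
September 1954 has 30 days -> back to August 31, 1954 -> 35 left
August 1954 has 31 days -> back to July 31, 1954 -> 4 left
July 1954: 31 - 4 = 27 -> lands on July 27

Result: 1954-07-27


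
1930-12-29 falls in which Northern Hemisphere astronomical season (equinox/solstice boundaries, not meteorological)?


Date: December 29
Astronomical Winter (approx.; exact equinox/solstice day varies by year): December 21 to March 19
December 29 falls within the Winter window

Winter


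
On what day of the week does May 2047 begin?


Target: May 1, 2047
Anchor: Jan 1, 2047. With p = 2047 - 1 = 2046: (p + p//4 - p//100 + p//400) mod 7 = (2046 + 511 - 20 + 5) mod 7 = 2542 mod 7 = 1 -> Tuesday (Mon=0 ... Sun=6)
Days before May (Jan-Apr): 120 days
Weekday index = (1 + 120) mod 7 = 2

Wednesday


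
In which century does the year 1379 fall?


Century = (year - 1) // 100 + 1
= (1379 - 1) // 100 + 1
= 1378 // 100 + 1
= 13 + 1

14th century


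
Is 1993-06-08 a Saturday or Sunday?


Anchor: Jan 1, 1993. With p = 1993 - 1 = 1992: (p + p//4 - p//100 + p//400) mod 7 = (1992 + 498 - 19 + 4) mod 7 = 2475 mod 7 = 4 -> Friday (Mon=0 ... Sun=6)
Day of year: 159; offset = 158
Weekday index = (4 + 158) mod 7 = 1 -> Tuesday
Weekend days: Saturday, Sunday

No


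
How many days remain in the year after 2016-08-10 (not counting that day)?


Day of year: 223 of 366
Remaining = 366 - 223

143 days


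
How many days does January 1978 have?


January 1978

31 days


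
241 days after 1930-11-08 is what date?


Start: 1930-11-08, add 241 days
November 1930 has 30 days: 30 - 8 = 22 days to November 30 -> 219 left
December 1930 has 31 days -> 188 left
January 1931 has 31 days -> 157 left
February 1931 has 28 days -> 129 left
March 1931 has 31 days -> 98 left
April 1931 has 30 days -> 68 left
May 1931 has 31 days -> 37 left
June 1931 has 30 days -> 7 left
July 1931: 7 <= 31 -> lands on July 7

Result: 1931-07-07


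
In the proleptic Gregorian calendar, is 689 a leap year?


Gregorian leap year rule: divisible by 4, but not by 100, unless also by 400.
689 is not divisible by 4 -> not a leap year

No


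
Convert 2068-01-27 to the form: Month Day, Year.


ISO 2068-01-27 parses as year=2068, month=01, day=27
Month 1 -> January

January 27, 2068


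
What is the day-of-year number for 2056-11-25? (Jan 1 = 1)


Date: November 25, 2056
Days in months 1 through 10: 305
Plus 25 days in November

Day of year: 330


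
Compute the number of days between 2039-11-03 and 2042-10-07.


From 2039-11-03 to 2042-10-07
2039-11-03: days before November = 31 + 28 + 31 + 30 + 31 + 30 + 31 + 31 + 30 + 31 = 304 (2039 is not a leap year); day of year = 304 + 3 = 307
2042-10-07: days before October = 31 + 28 + 31 + 30 + 31 + 30 + 31 + 31 + 30 = 273 (2042 is not a leap year); day of year = 273 + 7 = 280
Rest of 2039: 365 - 307 = 58
Full years 2040 (366), 2041 (365): 731
Total = 58 + 731 + 280 = 1069

1069 days


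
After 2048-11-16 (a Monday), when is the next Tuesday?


Current: Monday
Target: Tuesday
Days ahead: 1

Next Tuesday: 2048-11-17


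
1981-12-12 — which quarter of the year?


Month: December (month 12)
Q1: Jan-Mar, Q2: Apr-Jun, Q3: Jul-Sep, Q4: Oct-Dec

Q4


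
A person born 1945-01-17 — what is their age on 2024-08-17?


Birth: 1945-01-17
Reference: 2024-08-17
Year difference: 2024 - 1945 = 79

79 years old


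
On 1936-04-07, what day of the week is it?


Date: April 7, 1936
Anchor: Jan 1, 1936. With p = 1936 - 1 = 1935: (p + p//4 - p//100 + p//400) mod 7 = (1935 + 483 - 19 + 4) mod 7 = 2403 mod 7 = 2 -> Wednesday (Mon=0 ... Sun=6)
Days before April (Jan-Mar): 91; offset = 91 + 7 - 1 = 97
Weekday index = (2 + 97) mod 7 = 1

Day of the week: Tuesday


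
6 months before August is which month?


August is month 8
8 - 6 = 2

February


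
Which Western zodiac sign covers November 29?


Date: November 29
Conventional tropical zodiac dates: Sagittarius from November 22 onward; Capricorn starts December 22
November 29 falls within the Sagittarius range

Sagittarius


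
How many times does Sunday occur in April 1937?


April 1937 has 30 days
Anchor: Jan 1, 1937. With p = 1937 - 1 = 1936: (p + p//4 - p//100 + p//400) mod 7 = (1936 + 484 - 19 + 4) mod 7 = 2405 mod 7 = 4 -> Friday (Mon=0 ... Sun=6)
Days before April (Jan-Mar): 90; April 1 index = (4 + 90) mod 7 = 3 -> Thursday
First Sunday is April 4
Sundays: 4, 11, 18, 25

4 Sundays


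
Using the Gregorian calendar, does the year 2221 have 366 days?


Gregorian leap year rule: divisible by 4, but not by 100, unless also by 400.
2221 is not divisible by 4 -> not a leap year

No


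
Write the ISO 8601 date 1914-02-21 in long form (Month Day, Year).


ISO 1914-02-21 parses as year=1914, month=02, day=21
Month 2 -> February

February 21, 1914


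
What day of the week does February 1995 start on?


Target: February 1, 1995
Anchor: Jan 1, 1995. With p = 1995 - 1 = 1994: (p + p//4 - p//100 + p//400) mod 7 = (1994 + 498 - 19 + 4) mod 7 = 2477 mod 7 = 6 -> Sunday (Mon=0 ... Sun=6)
Days before February (Jan): 31 days
Weekday index = (6 + 31) mod 7 = 2

Wednesday


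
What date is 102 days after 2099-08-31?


Start: 2099-08-31, add 102 days
August 31 is the last day of August 2099 -> 102 left
September 2099 has 30 days -> 72 left
October 2099 has 31 days -> 41 left
November 2099 has 30 days -> 11 left
December 2099: 11 <= 31 -> lands on December 11

Result: 2099-12-11


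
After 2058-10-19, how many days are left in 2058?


Day of year: 292 of 365
Remaining = 365 - 292

73 days


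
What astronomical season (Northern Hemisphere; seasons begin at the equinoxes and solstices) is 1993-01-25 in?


Date: January 25
Astronomical Winter (approx.; exact equinox/solstice day varies by year): December 21 to March 19
January 25 falls within the Winter window

Winter


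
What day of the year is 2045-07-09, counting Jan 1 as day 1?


Date: July 9, 2045
Days in months 1 through 6: 181
Plus 9 days in July

Day of year: 190


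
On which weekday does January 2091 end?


January 2091 has 31 days
Anchor: Jan 1, 2091. With p = 2091 - 1 = 2090: (p + p//4 - p//100 + p//400) mod 7 = (2090 + 522 - 20 + 5) mod 7 = 2597 mod 7 = 0 -> Monday (Mon=0 ... Sun=6)
January 1 is the anchor itself -> Monday
Last day offset: 31 - 1 = 30 days
Weekday index = (0 + 30) mod 7 = 2

Wednesday, January 31


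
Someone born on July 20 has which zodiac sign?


Date: July 20
Conventional tropical zodiac dates: Cancer from June 21 onward; Leo starts July 23
July 20 falls within the Cancer range

Cancer


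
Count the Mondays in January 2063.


January 2063 has 31 days
Anchor: Jan 1, 2063. With p = 2063 - 1 = 2062: (p + p//4 - p//100 + p//400) mod 7 = (2062 + 515 - 20 + 5) mod 7 = 2562 mod 7 = 0 -> Monday (Mon=0 ... Sun=6)
January 1 is the anchor itself -> Monday
First Monday is January 1
Mondays: 1, 8, 15, 22, 29

5 Mondays


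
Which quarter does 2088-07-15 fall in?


Month: July (month 7)
Q1: Jan-Mar, Q2: Apr-Jun, Q3: Jul-Sep, Q4: Oct-Dec

Q3


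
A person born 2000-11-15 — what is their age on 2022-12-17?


Birth: 2000-11-15
Reference: 2022-12-17
Year difference: 2022 - 2000 = 22

22 years old


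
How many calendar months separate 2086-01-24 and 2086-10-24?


From January 2086 to October 2086
0 years * 12 = 0 months, plus 9 months = 9

9 months


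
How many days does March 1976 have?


March 1976

31 days


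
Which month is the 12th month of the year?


Month 12 of 12

December


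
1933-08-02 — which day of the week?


Date: August 2, 1933
Anchor: Jan 1, 1933. With p = 1933 - 1 = 1932: (p + p//4 - p//100 + p//400) mod 7 = (1932 + 483 - 19 + 4) mod 7 = 2400 mod 7 = 6 -> Sunday (Mon=0 ... Sun=6)
Days before August (Jan-Jul): 212; offset = 212 + 2 - 1 = 213
Weekday index = (6 + 213) mod 7 = 2

Day of the week: Wednesday


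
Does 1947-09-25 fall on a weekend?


Anchor: Jan 1, 1947. With p = 1947 - 1 = 1946: (p + p//4 - p//100 + p//400) mod 7 = (1946 + 486 - 19 + 4) mod 7 = 2417 mod 7 = 2 -> Wednesday (Mon=0 ... Sun=6)
Day of year: 268; offset = 267
Weekday index = (2 + 267) mod 7 = 3 -> Thursday
Weekend days: Saturday, Sunday

No


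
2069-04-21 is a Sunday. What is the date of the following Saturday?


Current: Sunday
Target: Saturday
Days ahead: 6

Next Saturday: 2069-04-27


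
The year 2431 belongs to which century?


Century = (year - 1) // 100 + 1
= (2431 - 1) // 100 + 1
= 2430 // 100 + 1
= 24 + 1

25th century


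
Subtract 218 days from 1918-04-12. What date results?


Start: 1918-04-12, subtract 218 days
Back 12 days from April 12 reaches March 31, 1918 -> 206 left
March 1918 has 31 days -> back to February 28, 1918 -> 175 left
February 1918 has 28 days -> back to January 31, 1918 -> 147 left
January 1918 has 31 days -> back to December 31, 1917 -> 116 left
December 1917 has 31 days -> back to November 30, 1917 -> 85 left
November 1917 has 30 days -> back to October 31, 1917 -> 55 left
October 1917 has 31 days -> back to September 30, 1917 -> 24 left
September 1917: 30 - 24 = 6 -> lands on September 6

Result: 1917-09-06


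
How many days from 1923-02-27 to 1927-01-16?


From 1923-02-27 to 1927-01-16
1923-02-27: days before February = 31; day of year = 31 + 27 = 58
1927-01-16: day of year = 16
Rest of 1923: 365 - 58 = 307
Full years 1924 (366), 1925 (365), 1926 (365): 1096
Total = 307 + 1096 + 16 = 1419

1419 days


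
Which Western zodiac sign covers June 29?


Date: June 29
Conventional tropical zodiac dates: Cancer from June 21 onward; Leo starts July 23
June 29 falls within the Cancer range

Cancer


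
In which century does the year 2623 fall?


Century = (year - 1) // 100 + 1
= (2623 - 1) // 100 + 1
= 2622 // 100 + 1
= 26 + 1

27th century


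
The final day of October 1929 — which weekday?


October 1929 has 31 days
Anchor: Jan 1, 1929. With p = 1929 - 1 = 1928: (p + p//4 - p//100 + p//400) mod 7 = (1928 + 482 - 19 + 4) mod 7 = 2395 mod 7 = 1 -> Tuesday (Mon=0 ... Sun=6)
Days before October (Jan-Sep): 273; October 1 index = (1 + 273) mod 7 = 1 -> Tuesday
Last day offset: 31 - 1 = 30 days
Weekday index = (1 + 30) mod 7 = 3

Thursday, October 31


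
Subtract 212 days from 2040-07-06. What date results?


Start: 2040-07-06, subtract 212 days
Back 6 days from July 6 reaches June 30, 2040 -> 206 left
June 2040 has 30 days -> back to May 31, 2040 -> 176 left
May 2040 has 31 days -> back to April 30, 2040 -> 145 left
April 2040 has 30 days -> back to March 31, 2040 -> 115 left
March 2040 has 31 days -> back to February 29, 2040 -> 84 left
February 2040 has 29 days -> back to January 31, 2040 -> 55 left
January 2040 has 31 days -> back to December 31, 2039 -> 24 left
December 2039: 31 - 24 = 7 -> lands on December 7

Result: 2039-12-07


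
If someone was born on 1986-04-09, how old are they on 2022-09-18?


Birth: 1986-04-09
Reference: 2022-09-18
Year difference: 2022 - 1986 = 36

36 years old


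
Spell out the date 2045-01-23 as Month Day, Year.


ISO 2045-01-23 parses as year=2045, month=01, day=23
Month 1 -> January

January 23, 2045


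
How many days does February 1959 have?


February 1959 (leap year: no)

28 days


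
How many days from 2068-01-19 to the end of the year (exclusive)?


Day of year: 19 of 366
Remaining = 366 - 19

347 days


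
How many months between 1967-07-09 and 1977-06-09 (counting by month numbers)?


From July 1967 to June 1977
10 years * 12 = 120 months, minus 1 month = 119

119 months


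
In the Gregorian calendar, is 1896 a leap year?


Gregorian leap year rule: divisible by 4, but not by 100, unless also by 400.
1896 is divisible by 4 but not 100 -> leap year

Yes


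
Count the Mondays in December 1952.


December 1952 has 31 days
Anchor: Jan 1, 1952. With p = 1952 - 1 = 1951: (p + p//4 - p//100 + p//400) mod 7 = (1951 + 487 - 19 + 4) mod 7 = 2423 mod 7 = 1 -> Tuesday (Mon=0 ... Sun=6)
Days before December (Jan-Nov): 335; December 1 index = (1 + 335) mod 7 = 0 -> Monday
First Monday is December 1
Mondays: 1, 8, 15, 22, 29

5 Mondays


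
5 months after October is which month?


October is month 10
10 + 5 = 15; wrap: 15 - 12 = 3

March


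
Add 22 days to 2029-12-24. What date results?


Start: 2029-12-24, add 22 days
December 2029 has 31 days: 31 - 24 = 7 days to December 31 -> 15 left
January 2030: 15 <= 31 -> lands on January 15

Result: 2030-01-15


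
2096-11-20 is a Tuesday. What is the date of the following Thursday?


Current: Tuesday
Target: Thursday
Days ahead: 2

Next Thursday: 2096-11-22


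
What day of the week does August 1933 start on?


Target: August 1, 1933
Anchor: Jan 1, 1933. With p = 1933 - 1 = 1932: (p + p//4 - p//100 + p//400) mod 7 = (1932 + 483 - 19 + 4) mod 7 = 2400 mod 7 = 6 -> Sunday (Mon=0 ... Sun=6)
Days before August (Jan-Jul): 212 days
Weekday index = (6 + 212) mod 7 = 1

Tuesday


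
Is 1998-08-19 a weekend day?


Anchor: Jan 1, 1998. With p = 1998 - 1 = 1997: (p + p//4 - p//100 + p//400) mod 7 = (1997 + 499 - 19 + 4) mod 7 = 2481 mod 7 = 3 -> Thursday (Mon=0 ... Sun=6)
Day of year: 231; offset = 230
Weekday index = (3 + 230) mod 7 = 2 -> Wednesday
Weekend days: Saturday, Sunday

No


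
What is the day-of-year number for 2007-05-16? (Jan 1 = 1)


Date: May 16, 2007
Days in months 1 through 4: 120
Plus 16 days in May

Day of year: 136


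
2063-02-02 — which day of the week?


Date: February 2, 2063
Anchor: Jan 1, 2063. With p = 2063 - 1 = 2062: (p + p//4 - p//100 + p//400) mod 7 = (2062 + 515 - 20 + 5) mod 7 = 2562 mod 7 = 0 -> Monday (Mon=0 ... Sun=6)
Days before February (Jan): 31; offset = 31 + 2 - 1 = 32
Weekday index = (0 + 32) mod 7 = 4

Day of the week: Friday


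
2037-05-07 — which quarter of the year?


Month: May (month 5)
Q1: Jan-Mar, Q2: Apr-Jun, Q3: Jul-Sep, Q4: Oct-Dec

Q2


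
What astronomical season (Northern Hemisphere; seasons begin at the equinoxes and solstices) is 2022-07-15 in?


Date: July 15
Astronomical Summer (approx.; exact equinox/solstice day varies by year): June 21 to September 21
July 15 falls within the Summer window

Summer


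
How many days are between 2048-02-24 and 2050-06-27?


From 2048-02-24 to 2050-06-27
2048-02-24: days before February = 31; day of year = 31 + 24 = 55
2050-06-27: days before June = 31 + 28 + 31 + 30 + 31 = 151 (2050 is not a leap year); day of year = 151 + 27 = 178
Rest of 2048: 366 - 55 = 311
Full years 2049 (365): 365
Total = 311 + 365 + 178 = 854

854 days


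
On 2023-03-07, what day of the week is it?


Date: March 7, 2023
Anchor: Jan 1, 2023. With p = 2023 - 1 = 2022: (p + p//4 - p//100 + p//400) mod 7 = (2022 + 505 - 20 + 5) mod 7 = 2512 mod 7 = 6 -> Sunday (Mon=0 ... Sun=6)
Days before March (Jan-Feb): 59; offset = 59 + 7 - 1 = 65
Weekday index = (6 + 65) mod 7 = 1

Day of the week: Tuesday


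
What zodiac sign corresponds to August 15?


Date: August 15
Conventional tropical zodiac dates: Leo from July 23 onward; Virgo starts August 23
August 15 falls within the Leo range

Leo


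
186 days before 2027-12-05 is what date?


Start: 2027-12-05, subtract 186 days
Back 5 days from December 5 reaches November 30, 2027 -> 181 left
November 2027 has 30 days -> back to October 31, 2027 -> 151 left
October 2027 has 31 days -> back to September 30, 2027 -> 120 left
September 2027 has 30 days -> back to August 31, 2027 -> 90 left
August 2027 has 31 days -> back to July 31, 2027 -> 59 left
July 2027 has 31 days -> back to June 30, 2027 -> 28 left
June 2027: 30 - 28 = 2 -> lands on June 2

Result: 2027-06-02


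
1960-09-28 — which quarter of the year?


Month: September (month 9)
Q1: Jan-Mar, Q2: Apr-Jun, Q3: Jul-Sep, Q4: Oct-Dec

Q3


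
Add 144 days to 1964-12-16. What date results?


Start: 1964-12-16, add 144 days
December 1964 has 31 days: 31 - 16 = 15 days to December 31 -> 129 left
January 1965 has 31 days -> 98 left
February 1965 has 28 days -> 70 left
March 1965 has 31 days -> 39 left
April 1965 has 30 days -> 9 left
May 1965: 9 <= 31 -> lands on May 9

Result: 1965-05-09


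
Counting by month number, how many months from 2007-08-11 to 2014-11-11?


From August 2007 to November 2014
7 years * 12 = 84 months, plus 3 months = 87

87 months


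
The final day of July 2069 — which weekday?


July 2069 has 31 days
Anchor: Jan 1, 2069. With p = 2069 - 1 = 2068: (p + p//4 - p//100 + p//400) mod 7 = (2068 + 517 - 20 + 5) mod 7 = 2570 mod 7 = 1 -> Tuesday (Mon=0 ... Sun=6)
Days before July (Jan-Jun): 181; July 1 index = (1 + 181) mod 7 = 0 -> Monday
Last day offset: 31 - 1 = 30 days
Weekday index = (0 + 30) mod 7 = 2

Wednesday, July 31


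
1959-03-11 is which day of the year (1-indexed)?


Date: March 11, 1959
Days in months 1 through 2: 59
Plus 11 days in March

Day of year: 70


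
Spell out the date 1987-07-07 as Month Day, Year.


ISO 1987-07-07 parses as year=1987, month=07, day=07
Month 7 -> July

July 7, 1987


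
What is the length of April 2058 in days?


April 2058

30 days


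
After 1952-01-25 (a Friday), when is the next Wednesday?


Current: Friday
Target: Wednesday
Days ahead: 5

Next Wednesday: 1952-01-30


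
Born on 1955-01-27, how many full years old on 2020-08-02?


Birth: 1955-01-27
Reference: 2020-08-02
Year difference: 2020 - 1955 = 65

65 years old


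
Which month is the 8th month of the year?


Month 8 of 12

August


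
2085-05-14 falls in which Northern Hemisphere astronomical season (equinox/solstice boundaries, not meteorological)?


Date: May 14
Astronomical Spring (approx.; exact equinox/solstice day varies by year): March 20 to June 20
May 14 falls within the Spring window

Spring


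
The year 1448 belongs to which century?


Century = (year - 1) // 100 + 1
= (1448 - 1) // 100 + 1
= 1447 // 100 + 1
= 14 + 1

15th century


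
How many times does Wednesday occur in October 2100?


October 2100 has 31 days
Anchor: Jan 1, 2100. With p = 2100 - 1 = 2099: (p + p//4 - p//100 + p//400) mod 7 = (2099 + 524 - 20 + 5) mod 7 = 2608 mod 7 = 4 -> Friday (Mon=0 ... Sun=6)
Days before October (Jan-Sep): 273; October 1 index = (4 + 273) mod 7 = 4 -> Friday
First Wednesday is October 6
Wednesdays: 6, 13, 20, 27

4 Wednesdays


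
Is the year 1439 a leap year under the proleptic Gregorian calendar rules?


Gregorian leap year rule: divisible by 4, but not by 100, unless also by 400.
1439 is not divisible by 4 -> not a leap year

No


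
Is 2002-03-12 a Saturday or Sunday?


Anchor: Jan 1, 2002. With p = 2002 - 1 = 2001: (p + p//4 - p//100 + p//400) mod 7 = (2001 + 500 - 20 + 5) mod 7 = 2486 mod 7 = 1 -> Tuesday (Mon=0 ... Sun=6)
Day of year: 71; offset = 70
Weekday index = (1 + 70) mod 7 = 1 -> Tuesday
Weekend days: Saturday, Sunday

No


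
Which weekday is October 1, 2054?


Target: October 1, 2054
Anchor: Jan 1, 2054. With p = 2054 - 1 = 2053: (p + p//4 - p//100 + p//400) mod 7 = (2053 + 513 - 20 + 5) mod 7 = 2551 mod 7 = 3 -> Thursday (Mon=0 ... Sun=6)
Days before October (Jan-Sep): 273 days
Weekday index = (3 + 273) mod 7 = 3

Thursday


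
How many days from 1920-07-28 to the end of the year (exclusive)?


Day of year: 210 of 366
Remaining = 366 - 210

156 days


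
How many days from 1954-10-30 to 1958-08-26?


From 1954-10-30 to 1958-08-26
1954-10-30: days before October = 31 + 28 + 31 + 30 + 31 + 30 + 31 + 31 + 30 = 273 (1954 is not a leap year); day of year = 273 + 30 = 303
1958-08-26: days before August = 31 + 28 + 31 + 30 + 31 + 30 + 31 = 212 (1958 is not a leap year); day of year = 212 + 26 = 238
Rest of 1954: 365 - 303 = 62
Full years 1955 (365), 1956 (366), 1957 (365): 1096
Total = 62 + 1096 + 238 = 1396

1396 days


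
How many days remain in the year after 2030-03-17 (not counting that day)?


Day of year: 76 of 365
Remaining = 365 - 76

289 days


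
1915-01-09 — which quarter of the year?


Month: January (month 1)
Q1: Jan-Mar, Q2: Apr-Jun, Q3: Jul-Sep, Q4: Oct-Dec

Q1


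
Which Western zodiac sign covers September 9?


Date: September 9
Conventional tropical zodiac dates: Virgo from August 23 onward; Libra starts September 23
September 9 falls within the Virgo range

Virgo


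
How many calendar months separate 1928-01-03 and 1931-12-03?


From January 1928 to December 1931
3 years * 12 = 36 months, plus 11 months = 47

47 months


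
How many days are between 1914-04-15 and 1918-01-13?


From 1914-04-15 to 1918-01-13
1914-04-15: days before April = 31 + 28 + 31 = 90 (1914 is not a leap year); day of year = 90 + 15 = 105
1918-01-13: day of year = 13
Rest of 1914: 365 - 105 = 260
Full years 1915 (365), 1916 (366), 1917 (365): 1096
Total = 260 + 1096 + 13 = 1369

1369 days


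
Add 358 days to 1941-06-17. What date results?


Start: 1941-06-17, add 358 days
June 1941 has 30 days: 30 - 17 = 13 days to June 30 -> 345 left
July 1941 has 31 days -> 314 left
August 1941 has 31 days -> 283 left
September 1941 has 30 days -> 253 left
October 1941 has 31 days -> 222 left
November 1941 has 30 days -> 192 left
December 1941 has 31 days -> 161 left
January 1942 has 31 days -> 130 left
February 1942 has 28 days -> 102 left
March 1942 has 31 days -> 71 left
April 1942 has 30 days -> 41 left
May 1942 has 31 days -> 10 left
June 1942: 10 <= 30 -> lands on June 10

Result: 1942-06-10


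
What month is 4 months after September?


September is month 9
9 + 4 = 13; wrap: 13 - 12 = 1

January


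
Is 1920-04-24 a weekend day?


Anchor: Jan 1, 1920. With p = 1920 - 1 = 1919: (p + p//4 - p//100 + p//400) mod 7 = (1919 + 479 - 19 + 4) mod 7 = 2383 mod 7 = 3 -> Thursday (Mon=0 ... Sun=6)
Day of year: 115; offset = 114
Weekday index = (3 + 114) mod 7 = 5 -> Saturday
Weekend days: Saturday, Sunday

Yes


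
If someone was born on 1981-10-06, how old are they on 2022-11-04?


Birth: 1981-10-06
Reference: 2022-11-04
Year difference: 2022 - 1981 = 41

41 years old


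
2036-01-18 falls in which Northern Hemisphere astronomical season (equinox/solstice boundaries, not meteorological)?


Date: January 18
Astronomical Winter (approx.; exact equinox/solstice day varies by year): December 21 to March 19
January 18 falls within the Winter window

Winter


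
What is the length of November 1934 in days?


November 1934

30 days


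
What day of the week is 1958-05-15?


Date: May 15, 1958
Anchor: Jan 1, 1958. With p = 1958 - 1 = 1957: (p + p//4 - p//100 + p//400) mod 7 = (1957 + 489 - 19 + 4) mod 7 = 2431 mod 7 = 2 -> Wednesday (Mon=0 ... Sun=6)
Days before May (Jan-Apr): 120; offset = 120 + 15 - 1 = 134
Weekday index = (2 + 134) mod 7 = 3

Day of the week: Thursday


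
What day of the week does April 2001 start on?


Target: April 1, 2001
Anchor: Jan 1, 2001. With p = 2001 - 1 = 2000: (p + p//4 - p//100 + p//400) mod 7 = (2000 + 500 - 20 + 5) mod 7 = 2485 mod 7 = 0 -> Monday (Mon=0 ... Sun=6)
Days before April (Jan-Mar): 90 days
Weekday index = (0 + 90) mod 7 = 6

Sunday


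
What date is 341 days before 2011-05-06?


Start: 2011-05-06, subtract 341 days
Back 6 days from May 6 reaches April 30, 2011 -> 335 left
April 2011 has 30 days -> back to March 31, 2011 -> 305 left
March 2011 has 31 days -> back to February 28, 2011 -> 274 left
February 2011 has 28 days -> back to January 31, 2011 -> 246 left
January 2011 has 31 days -> back to December 31, 2010 -> 215 left
December 2010 has 31 days -> back to November 30, 2010 -> 184 left
November 2010 has 30 days -> back to October 31, 2010 -> 154 left
October 2010 has 31 days -> back to September 30, 2010 -> 123 left
September 2010 has 30 days -> back to August 31, 2010 -> 93 left
August 2010 has 31 days -> back to July 31, 2010 -> 62 left
July 2010 has 31 days -> back to June 30, 2010 -> 31 left
June 2010 has 30 days -> back to May 31, 2010 -> 1 left
May 2010: 31 - 1 = 30 -> lands on May 30

Result: 2010-05-30


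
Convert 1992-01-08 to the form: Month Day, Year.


ISO 1992-01-08 parses as year=1992, month=01, day=08
Month 1 -> January

January 8, 1992


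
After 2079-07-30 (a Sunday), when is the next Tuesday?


Current: Sunday
Target: Tuesday
Days ahead: 2

Next Tuesday: 2079-08-01


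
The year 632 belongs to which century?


Century = (year - 1) // 100 + 1
= (632 - 1) // 100 + 1
= 631 // 100 + 1
= 6 + 1

7th century


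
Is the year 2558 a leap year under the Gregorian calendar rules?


Gregorian leap year rule: divisible by 4, but not by 100, unless also by 400.
2558 is not divisible by 4 -> not a leap year

No


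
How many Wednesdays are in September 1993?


September 1993 has 30 days
Anchor: Jan 1, 1993. With p = 1993 - 1 = 1992: (p + p//4 - p//100 + p//400) mod 7 = (1992 + 498 - 19 + 4) mod 7 = 2475 mod 7 = 4 -> Friday (Mon=0 ... Sun=6)
Days before September (Jan-Aug): 243; September 1 index = (4 + 243) mod 7 = 2 -> Wednesday
First Wednesday is September 1
Wednesdays: 1, 8, 15, 22, 29

5 Wednesdays


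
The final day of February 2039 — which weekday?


February 2039 has 28 days
Anchor: Jan 1, 2039. With p = 2039 - 1 = 2038: (p + p//4 - p//100 + p//400) mod 7 = (2038 + 509 - 20 + 5) mod 7 = 2532 mod 7 = 5 -> Saturday (Mon=0 ... Sun=6)
Days before February (Jan): 31; February 1 index = (5 + 31) mod 7 = 1 -> Tuesday
Last day offset: 28 - 1 = 27 days
Weekday index = (1 + 27) mod 7 = 0

Monday, February 28


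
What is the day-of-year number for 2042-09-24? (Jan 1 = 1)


Date: September 24, 2042
Days in months 1 through 8: 243
Plus 24 days in September

Day of year: 267


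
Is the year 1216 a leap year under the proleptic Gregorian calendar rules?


Gregorian leap year rule: divisible by 4, but not by 100, unless also by 400.
1216 is divisible by 4 but not 100 -> leap year

Yes


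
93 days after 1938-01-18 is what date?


Start: 1938-01-18, add 93 days
January 1938 has 31 days: 31 - 18 = 13 days to January 31 -> 80 left
February 1938 has 28 days -> 52 left
March 1938 has 31 days -> 21 left
April 1938: 21 <= 30 -> lands on April 21

Result: 1938-04-21


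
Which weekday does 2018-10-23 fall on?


Date: October 23, 2018
Anchor: Jan 1, 2018. With p = 2018 - 1 = 2017: (p + p//4 - p//100 + p//400) mod 7 = (2017 + 504 - 20 + 5) mod 7 = 2506 mod 7 = 0 -> Monday (Mon=0 ... Sun=6)
Days before October (Jan-Sep): 273; offset = 273 + 23 - 1 = 295
Weekday index = (0 + 295) mod 7 = 1

Day of the week: Tuesday


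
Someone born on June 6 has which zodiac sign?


Date: June 6
Conventional tropical zodiac dates: Gemini from May 21 onward; Cancer starts June 21
June 6 falls within the Gemini range

Gemini


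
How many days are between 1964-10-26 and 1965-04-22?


From 1964-10-26 to 1965-04-22
1964-10-26: days before October = 31 + 29 + 31 + 30 + 31 + 30 + 31 + 31 + 30 = 274 (1964 is a leap year); day of year = 274 + 26 = 300
1965-04-22: days before April = 31 + 28 + 31 = 90 (1965 is not a leap year); day of year = 90 + 22 = 112
Rest of 1964: 366 - 300 = 66
Total = 66 + 112 = 178

178 days


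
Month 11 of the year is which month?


Month 11 of 12

November


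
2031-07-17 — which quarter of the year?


Month: July (month 7)
Q1: Jan-Mar, Q2: Apr-Jun, Q3: Jul-Sep, Q4: Oct-Dec

Q3


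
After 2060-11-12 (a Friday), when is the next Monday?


Current: Friday
Target: Monday
Days ahead: 3

Next Monday: 2060-11-15


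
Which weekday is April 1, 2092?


Target: April 1, 2092
Anchor: Jan 1, 2092. With p = 2092 - 1 = 2091: (p + p//4 - p//100 + p//400) mod 7 = (2091 + 522 - 20 + 5) mod 7 = 2598 mod 7 = 1 -> Tuesday (Mon=0 ... Sun=6)
Days before April (Jan-Mar): 91 days
Weekday index = (1 + 91) mod 7 = 1

Tuesday


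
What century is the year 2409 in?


Century = (year - 1) // 100 + 1
= (2409 - 1) // 100 + 1
= 2408 // 100 + 1
= 24 + 1

25th century


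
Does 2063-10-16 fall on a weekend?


Anchor: Jan 1, 2063. With p = 2063 - 1 = 2062: (p + p//4 - p//100 + p//400) mod 7 = (2062 + 515 - 20 + 5) mod 7 = 2562 mod 7 = 0 -> Monday (Mon=0 ... Sun=6)
Day of year: 289; offset = 288
Weekday index = (0 + 288) mod 7 = 1 -> Tuesday
Weekend days: Saturday, Sunday

No


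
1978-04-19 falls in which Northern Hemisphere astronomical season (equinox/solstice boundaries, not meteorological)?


Date: April 19
Astronomical Spring (approx.; exact equinox/solstice day varies by year): March 20 to June 20
April 19 falls within the Spring window

Spring


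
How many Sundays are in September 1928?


September 1928 has 30 days
Anchor: Jan 1, 1928. With p = 1928 - 1 = 1927: (p + p//4 - p//100 + p//400) mod 7 = (1927 + 481 - 19 + 4) mod 7 = 2393 mod 7 = 6 -> Sunday (Mon=0 ... Sun=6)
Days before September (Jan-Aug): 244; September 1 index = (6 + 244) mod 7 = 5 -> Saturday
First Sunday is September 2
Sundays: 2, 9, 16, 23, 30

5 Sundays


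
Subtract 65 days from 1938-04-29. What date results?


Start: 1938-04-29, subtract 65 days
Back 29 days from April 29 reaches March 31, 1938 -> 36 left
March 1938 has 31 days -> back to February 28, 1938 -> 5 left
February 1938: 28 - 5 = 23 -> lands on February 23

Result: 1938-02-23


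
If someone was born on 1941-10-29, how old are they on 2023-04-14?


Birth: 1941-10-29
Reference: 2023-04-14
Year difference: 2023 - 1941 = 82
Birthday not yet reached in 2023, subtract 1

81 years old


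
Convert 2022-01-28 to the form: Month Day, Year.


ISO 2022-01-28 parses as year=2022, month=01, day=28
Month 1 -> January

January 28, 2022


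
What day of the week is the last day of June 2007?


June 2007 has 30 days
Anchor: Jan 1, 2007. With p = 2007 - 1 = 2006: (p + p//4 - p//100 + p//400) mod 7 = (2006 + 501 - 20 + 5) mod 7 = 2492 mod 7 = 0 -> Monday (Mon=0 ... Sun=6)
Days before June (Jan-May): 151; June 1 index = (0 + 151) mod 7 = 4 -> Friday
Last day offset: 30 - 1 = 29 days
Weekday index = (4 + 29) mod 7 = 5

Saturday, June 30


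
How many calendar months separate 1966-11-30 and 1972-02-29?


From November 1966 to February 1972
6 years * 12 = 72 months, minus 9 months = 63

63 months


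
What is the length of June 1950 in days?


June 1950

30 days


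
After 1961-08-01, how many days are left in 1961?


Day of year: 213 of 365
Remaining = 365 - 213

152 days


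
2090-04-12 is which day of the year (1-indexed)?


Date: April 12, 2090
Days in months 1 through 3: 90
Plus 12 days in April

Day of year: 102


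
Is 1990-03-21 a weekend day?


Anchor: Jan 1, 1990. With p = 1990 - 1 = 1989: (p + p//4 - p//100 + p//400) mod 7 = (1989 + 497 - 19 + 4) mod 7 = 2471 mod 7 = 0 -> Monday (Mon=0 ... Sun=6)
Day of year: 80; offset = 79
Weekday index = (0 + 79) mod 7 = 2 -> Wednesday
Weekend days: Saturday, Sunday

No


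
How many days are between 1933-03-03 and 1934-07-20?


From 1933-03-03 to 1934-07-20
1933-03-03: days before March = 31 + 28 = 59 (1933 is not a leap year); day of year = 59 + 3 = 62
1934-07-20: days before July = 31 + 28 + 31 + 30 + 31 + 30 = 181 (1934 is not a leap year); day of year = 181 + 20 = 201
Rest of 1933: 365 - 62 = 303
Total = 303 + 201 = 504

504 days


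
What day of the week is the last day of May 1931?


May 1931 has 31 days
Anchor: Jan 1, 1931. With p = 1931 - 1 = 1930: (p + p//4 - p//100 + p//400) mod 7 = (1930 + 482 - 19 + 4) mod 7 = 2397 mod 7 = 3 -> Thursday (Mon=0 ... Sun=6)
Days before May (Jan-Apr): 120; May 1 index = (3 + 120) mod 7 = 4 -> Friday
Last day offset: 31 - 1 = 30 days
Weekday index = (4 + 30) mod 7 = 6

Sunday, May 31


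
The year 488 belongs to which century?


Century = (year - 1) // 100 + 1
= (488 - 1) // 100 + 1
= 487 // 100 + 1
= 4 + 1

5th century


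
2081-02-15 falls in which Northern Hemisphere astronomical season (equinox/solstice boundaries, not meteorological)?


Date: February 15
Astronomical Winter (approx.; exact equinox/solstice day varies by year): December 21 to March 19
February 15 falls within the Winter window

Winter


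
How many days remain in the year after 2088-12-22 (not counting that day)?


Day of year: 357 of 366
Remaining = 366 - 357

9 days


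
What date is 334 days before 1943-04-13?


Start: 1943-04-13, subtract 334 days
Back 13 days from April 13 reaches March 31, 1943 -> 321 left
March 1943 has 31 days -> back to February 28, 1943 -> 290 left
February 1943 has 28 days -> back to January 31, 1943 -> 262 left
January 1943 has 31 days -> back to December 31, 1942 -> 231 left
December 1942 has 31 days -> back to November 30, 1942 -> 200 left
November 1942 has 30 days -> back to October 31, 1942 -> 170 left
October 1942 has 31 days -> back to September 30, 1942 -> 139 left
September 1942 has 30 days -> back to August 31, 1942 -> 109 left
August 1942 has 31 days -> back to July 31, 1942 -> 78 left
July 1942 has 31 days -> back to June 30, 1942 -> 47 left
June 1942 has 30 days -> back to May 31, 1942 -> 17 left
May 1942: 31 - 17 = 14 -> lands on May 14

Result: 1942-05-14


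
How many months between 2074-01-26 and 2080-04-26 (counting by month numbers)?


From January 2074 to April 2080
6 years * 12 = 72 months, plus 3 months = 75

75 months


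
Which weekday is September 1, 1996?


Target: September 1, 1996
Anchor: Jan 1, 1996. With p = 1996 - 1 = 1995: (p + p//4 - p//100 + p//400) mod 7 = (1995 + 498 - 19 + 4) mod 7 = 2478 mod 7 = 0 -> Monday (Mon=0 ... Sun=6)
Days before September (Jan-Aug): 244 days
Weekday index = (0 + 244) mod 7 = 6

Sunday


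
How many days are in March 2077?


March 2077

31 days


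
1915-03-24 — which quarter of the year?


Month: March (month 3)
Q1: Jan-Mar, Q2: Apr-Jun, Q3: Jul-Sep, Q4: Oct-Dec

Q1


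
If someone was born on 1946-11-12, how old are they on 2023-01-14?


Birth: 1946-11-12
Reference: 2023-01-14
Year difference: 2023 - 1946 = 77
Birthday not yet reached in 2023, subtract 1

76 years old


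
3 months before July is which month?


July is month 7
7 - 3 = 4

April


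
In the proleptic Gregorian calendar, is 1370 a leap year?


Gregorian leap year rule: divisible by 4, but not by 100, unless also by 400.
1370 is not divisible by 4 -> not a leap year

No


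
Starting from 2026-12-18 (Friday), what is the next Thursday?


Current: Friday
Target: Thursday
Days ahead: 6

Next Thursday: 2026-12-24


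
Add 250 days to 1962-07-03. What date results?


Start: 1962-07-03, add 250 days
July 1962 has 31 days: 31 - 3 = 28 days to July 31 -> 222 left
August 1962 has 31 days -> 191 left
September 1962 has 30 days -> 161 left
October 1962 has 31 days -> 130 left
November 1962 has 30 days -> 100 left
December 1962 has 31 days -> 69 left
January 1963 has 31 days -> 38 left
February 1963 has 28 days -> 10 left
March 1963: 10 <= 31 -> lands on March 10

Result: 1963-03-10


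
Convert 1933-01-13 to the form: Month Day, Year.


ISO 1933-01-13 parses as year=1933, month=01, day=13
Month 1 -> January

January 13, 1933


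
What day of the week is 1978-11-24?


Date: November 24, 1978
Anchor: Jan 1, 1978. With p = 1978 - 1 = 1977: (p + p//4 - p//100 + p//400) mod 7 = (1977 + 494 - 19 + 4) mod 7 = 2456 mod 7 = 6 -> Sunday (Mon=0 ... Sun=6)
Days before November (Jan-Oct): 304; offset = 304 + 24 - 1 = 327
Weekday index = (6 + 327) mod 7 = 4

Day of the week: Friday


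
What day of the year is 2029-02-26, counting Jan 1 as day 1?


Date: February 26, 2029
Days in months 1 through 1: 31
Plus 26 days in February

Day of year: 57


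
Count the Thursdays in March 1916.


March 1916 has 31 days
Anchor: Jan 1, 1916. With p = 1916 - 1 = 1915: (p + p//4 - p//100 + p//400) mod 7 = (1915 + 478 - 19 + 4) mod 7 = 2378 mod 7 = 5 -> Saturday (Mon=0 ... Sun=6)
Days before March (Jan-Feb): 60; March 1 index = (5 + 60) mod 7 = 2 -> Wednesday
First Thursday is March 2
Thursdays: 2, 9, 16, 23, 30

5 Thursdays


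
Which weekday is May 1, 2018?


Target: May 1, 2018
Anchor: Jan 1, 2018. With p = 2018 - 1 = 2017: (p + p//4 - p//100 + p//400) mod 7 = (2017 + 504 - 20 + 5) mod 7 = 2506 mod 7 = 0 -> Monday (Mon=0 ... Sun=6)
Days before May (Jan-Apr): 120 days
Weekday index = (0 + 120) mod 7 = 1

Tuesday


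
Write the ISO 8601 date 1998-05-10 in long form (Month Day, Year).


ISO 1998-05-10 parses as year=1998, month=05, day=10
Month 5 -> May

May 10, 1998


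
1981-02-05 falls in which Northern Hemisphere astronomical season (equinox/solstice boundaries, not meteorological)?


Date: February 5
Astronomical Winter (approx.; exact equinox/solstice day varies by year): December 21 to March 19
February 5 falls within the Winter window

Winter


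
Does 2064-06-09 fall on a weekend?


Anchor: Jan 1, 2064. With p = 2064 - 1 = 2063: (p + p//4 - p//100 + p//400) mod 7 = (2063 + 515 - 20 + 5) mod 7 = 2563 mod 7 = 1 -> Tuesday (Mon=0 ... Sun=6)
Day of year: 161; offset = 160
Weekday index = (1 + 160) mod 7 = 0 -> Monday
Weekend days: Saturday, Sunday

No


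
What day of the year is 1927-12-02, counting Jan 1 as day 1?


Date: December 2, 1927
Days in months 1 through 11: 334
Plus 2 days in December

Day of year: 336


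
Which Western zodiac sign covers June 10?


Date: June 10
Conventional tropical zodiac dates: Gemini from May 21 onward; Cancer starts June 21
June 10 falls within the Gemini range

Gemini


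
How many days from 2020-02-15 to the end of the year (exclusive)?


Day of year: 46 of 366
Remaining = 366 - 46

320 days


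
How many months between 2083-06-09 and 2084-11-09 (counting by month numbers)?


From June 2083 to November 2084
1 year * 12 = 12 months, plus 5 months = 17

17 months


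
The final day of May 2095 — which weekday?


May 2095 has 31 days
Anchor: Jan 1, 2095. With p = 2095 - 1 = 2094: (p + p//4 - p//100 + p//400) mod 7 = (2094 + 523 - 20 + 5) mod 7 = 2602 mod 7 = 5 -> Saturday (Mon=0 ... Sun=6)
Days before May (Jan-Apr): 120; May 1 index = (5 + 120) mod 7 = 6 -> Sunday
Last day offset: 31 - 1 = 30 days
Weekday index = (6 + 30) mod 7 = 1

Tuesday, May 31


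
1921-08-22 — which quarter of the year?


Month: August (month 8)
Q1: Jan-Mar, Q2: Apr-Jun, Q3: Jul-Sep, Q4: Oct-Dec

Q3


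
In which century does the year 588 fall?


Century = (year - 1) // 100 + 1
= (588 - 1) // 100 + 1
= 587 // 100 + 1
= 5 + 1

6th century


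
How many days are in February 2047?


February 2047 (leap year: no)

28 days


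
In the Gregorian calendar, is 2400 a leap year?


Gregorian leap year rule: divisible by 4, but not by 100, unless also by 400.
2400 is divisible by 400 -> leap year

Yes


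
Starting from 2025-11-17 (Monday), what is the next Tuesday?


Current: Monday
Target: Tuesday
Days ahead: 1

Next Tuesday: 2025-11-18


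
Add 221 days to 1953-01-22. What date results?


Start: 1953-01-22, add 221 days
January 1953 has 31 days: 31 - 22 = 9 days to January 31 -> 212 left
February 1953 has 28 days -> 184 left
March 1953 has 31 days -> 153 left
April 1953 has 30 days -> 123 left
May 1953 has 31 days -> 92 left
June 1953 has 30 days -> 62 left
July 1953 has 31 days -> 31 left
August 1953: 31 <= 31 -> lands on August 31

Result: 1953-08-31
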